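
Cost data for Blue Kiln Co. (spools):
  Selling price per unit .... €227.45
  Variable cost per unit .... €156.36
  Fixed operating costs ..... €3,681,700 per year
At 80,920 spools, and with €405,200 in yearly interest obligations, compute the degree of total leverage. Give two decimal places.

Total contribution margin = 80,920 × €71.09 = €5,752,602.80.
Operating income = contribution − fixed costs = €5,752,602.80 − €3,681,700 = €2,070,902.80. Interest = €405,200.00.
DOL = €5,752,602.80 ÷ €2,070,902.80 = 2.7778; DFL = €2,070,902.80 ÷ €1,665,702.80 = 1.2433.
Combined leverage = 2.7778 × 1.2433 = 3.4536.

3.45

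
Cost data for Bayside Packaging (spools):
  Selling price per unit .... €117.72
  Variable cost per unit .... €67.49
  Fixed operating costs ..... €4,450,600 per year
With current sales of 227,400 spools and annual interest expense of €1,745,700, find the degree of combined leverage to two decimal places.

2.19

At 227,400 units, contribution = 227,400 × €50.23 = €11,422,302.00.
Operating income = contribution − fixed costs = €11,422,302.00 − €4,450,600 = €6,971,702.00. Interest = €1,745,700.00.
DOL = €11,422,302.00 ÷ €6,971,702.00 = 1.6384; DFL = €6,971,702.00 ÷ €5,226,002.00 = 1.3340.
DCL = DOL × DFL = 1.6384 × 1.3340 = 2.1856.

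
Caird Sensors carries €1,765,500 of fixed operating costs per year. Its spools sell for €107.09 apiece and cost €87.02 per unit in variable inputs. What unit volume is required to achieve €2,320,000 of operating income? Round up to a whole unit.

Unit CM = price − variable cost = €107.09 − €87.02 = €20.07.
Need Q such that Q × €20.07 − €1,765,500 = €2,320,000, i.e. Q = €4,085,500 / €20.07 = 203,562.53 → 203,563.

203,563 spools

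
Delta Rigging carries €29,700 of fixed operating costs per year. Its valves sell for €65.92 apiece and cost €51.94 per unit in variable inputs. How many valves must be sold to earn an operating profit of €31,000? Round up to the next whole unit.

Contribution margin per unit = €65.92 − €51.94 = €13.98.
Required volume = (fixed costs + target profit) ÷ CM = (€29,700 + €31,000) ÷ €13.98 = 4,341.92, so 4,342 valves.

4,342 valves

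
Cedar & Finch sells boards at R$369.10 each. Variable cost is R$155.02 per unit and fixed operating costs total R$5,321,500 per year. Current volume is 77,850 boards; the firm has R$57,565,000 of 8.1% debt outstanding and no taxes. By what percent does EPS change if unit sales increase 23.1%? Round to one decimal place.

At 77,850 units, contribution = 77,850 × R$214.08 = R$16,666,128.00.
EBIT = R$16,666,128.00 − R$5,321,500 = R$11,344,628.00.
Interest = R$4,662,765.00, so EBIT − I = R$6,681,863.00.
DCL = total CM / (EBIT − I) = R$16,666,128.00 / R$6,681,863.00 = 2.4942.
EPS therefore changes by 2.4942 × (+23.1%) = +57.6%.

+57.6%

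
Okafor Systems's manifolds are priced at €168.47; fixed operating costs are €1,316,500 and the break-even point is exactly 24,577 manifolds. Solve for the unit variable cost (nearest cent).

At break-even, FC = Q × (P − VC), so P − VC = €1,316,500 ÷ 24,577 = €53.5663.
Hence VC = price − CM = €168.47 − €53.5663 = €114.90.

€114.90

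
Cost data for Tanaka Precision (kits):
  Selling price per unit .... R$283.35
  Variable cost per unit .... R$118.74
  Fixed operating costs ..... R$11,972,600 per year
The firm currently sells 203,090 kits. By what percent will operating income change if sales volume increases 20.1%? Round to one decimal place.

+31.3%

Total contribution margin = 203,090 × R$164.61 = R$33,430,644.90.
EBIT = R$33,430,644.90 − R$11,972,600 = R$21,458,044.90.
So DOL = total CM / EBIT = R$33,430,644.90 / R$21,458,044.90 = 1.5580.
%ΔEBIT = DOL × %ΔSales = 1.5580 × +20.1% = +31.3%.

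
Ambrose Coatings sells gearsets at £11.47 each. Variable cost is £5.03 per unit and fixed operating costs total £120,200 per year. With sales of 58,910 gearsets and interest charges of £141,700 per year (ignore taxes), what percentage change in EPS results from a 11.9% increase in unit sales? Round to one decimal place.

Contribution at this volume is 58,910 × £6.44 = £379,380.40.
EBIT = £379,380.40 − £120,200 = £259,180.40.
Interest = £141,700.00, so EBIT − I = £117,480.40.
Degree of combined leverage = contribution ÷ (EBIT − I) = £379,380.40 ÷ £117,480.40 = 3.2293.
%ΔEPS = DCL × %ΔSales = 3.2293 × +11.9% = +38.4%.

+38.4%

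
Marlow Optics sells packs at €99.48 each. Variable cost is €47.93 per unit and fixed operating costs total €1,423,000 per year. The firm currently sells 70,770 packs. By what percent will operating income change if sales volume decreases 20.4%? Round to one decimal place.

-33.4%

Total contribution margin = 70,770 × €51.55 = €3,648,193.50.
Subtracting fixed costs: EBIT = €3,648,193.50 − €1,423,000 = €2,225,193.50.
DOL = contribution ÷ EBIT = €3,648,193.50 ÷ €2,225,193.50 = 1.6395.
So EBIT moves 1.6395 × (-20.4%) = -33.4%.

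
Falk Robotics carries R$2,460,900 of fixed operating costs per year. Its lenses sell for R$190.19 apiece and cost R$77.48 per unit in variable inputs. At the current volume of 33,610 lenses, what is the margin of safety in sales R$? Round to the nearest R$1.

R$2,239,695

Unit CM = price − variable cost = R$190.19 − R$77.48 = R$112.71. Break-even units = R$2,460,900 ÷ R$112.71 = 21,833.91; break-even revenue = 21,833.91 × R$190.19 = R$4,152,591.35.
Current sales = 33,610 × R$190.19 = R$6,392,285.90.
Margin of safety = R$6,392,285.90 − R$4,152,591.35 = R$2,239,695.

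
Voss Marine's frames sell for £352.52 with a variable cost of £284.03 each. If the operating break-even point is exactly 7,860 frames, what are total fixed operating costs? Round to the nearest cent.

Unit CM = price − variable cost = £352.52 − £284.03 = £68.49.
Since BE = FC / CM, FC = 7,860 × £68.49 = £538,331.40.

£538,331.40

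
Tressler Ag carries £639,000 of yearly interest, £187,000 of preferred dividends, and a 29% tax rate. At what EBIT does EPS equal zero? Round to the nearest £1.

Preferred dividends are paid after tax, so their pre-tax equivalent is £187,000 ÷ (1 − 0.29) = £263,380.28.
Financial break-even EBIT = interest + D_p ÷ (1 − t) = £639,000 + £263,380.28 = £902,380.28.

£902,380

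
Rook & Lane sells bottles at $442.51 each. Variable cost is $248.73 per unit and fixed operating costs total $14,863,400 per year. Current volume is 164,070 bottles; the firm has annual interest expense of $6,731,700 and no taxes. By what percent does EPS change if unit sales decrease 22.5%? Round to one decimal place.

-70.1%

Total contribution margin = 164,070 × $193.78 = $31,793,484.60.
EBIT = $31,793,484.60 − $14,863,400 = $16,930,084.60.
After interest of $6,731,700.00, pre-tax earnings = $10,198,384.60.
DCL = total CM / (EBIT − I) = $31,793,484.60 / $10,198,384.60 = 3.1175.
EPS therefore changes by 3.1175 × (-22.5%) = -70.1%.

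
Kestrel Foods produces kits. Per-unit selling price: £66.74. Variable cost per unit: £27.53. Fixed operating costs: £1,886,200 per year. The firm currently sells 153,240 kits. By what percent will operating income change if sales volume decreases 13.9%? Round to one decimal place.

Total contribution margin = 153,240 × £39.21 = £6,008,540.40.
Subtracting fixed costs: EBIT = £6,008,540.40 − £1,886,200 = £4,122,340.40.
So DOL = total CM / EBIT = £6,008,540.40 / £4,122,340.40 = 1.4576.
Operating income changes by 1.4576 × -13.9% = -20.3%.

-20.3%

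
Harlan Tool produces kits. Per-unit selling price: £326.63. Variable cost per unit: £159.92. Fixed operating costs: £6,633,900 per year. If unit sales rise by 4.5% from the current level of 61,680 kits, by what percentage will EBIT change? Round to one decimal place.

Contribution at this volume is 61,680 × £166.71 = £10,282,672.80.
EBIT = £10,282,672.80 − £6,633,900 = £3,648,772.80.
DOL = contribution ÷ EBIT = £10,282,672.80 ÷ £3,648,772.80 = 2.8181.
Operating income changes by 2.8181 × +4.5% = +12.7%.

+12.7%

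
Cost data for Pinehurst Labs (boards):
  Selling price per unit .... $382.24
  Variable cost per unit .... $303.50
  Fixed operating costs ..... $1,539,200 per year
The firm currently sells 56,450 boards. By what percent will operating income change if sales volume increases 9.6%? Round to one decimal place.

+14.7%

Contribution at this volume is 56,450 × $78.74 = $4,444,873.00.
EBIT = $4,444,873.00 − $1,539,200 = $2,905,673.00.
So DOL = total CM / EBIT = $4,444,873.00 / $2,905,673.00 = 1.5297.
So EBIT moves 1.5297 × (+9.6%) = +14.7%.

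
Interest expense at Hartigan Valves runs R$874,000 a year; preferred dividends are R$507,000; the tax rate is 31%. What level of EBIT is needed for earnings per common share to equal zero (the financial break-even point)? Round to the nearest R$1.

Preferred dividends are paid after tax, so their pre-tax equivalent is R$507,000 ÷ (1 − 0.31) = R$734,782.61.
EPS = 0 when EBIT covers interest plus the pre-tax preferred burden: R$874,000 + R$734,782.61 = R$1,608,782.61.

R$1,608,783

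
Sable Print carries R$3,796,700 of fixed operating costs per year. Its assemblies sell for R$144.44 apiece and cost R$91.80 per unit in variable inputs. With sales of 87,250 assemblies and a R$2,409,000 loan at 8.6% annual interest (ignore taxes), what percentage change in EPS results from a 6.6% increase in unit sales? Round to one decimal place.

+51.5%

At 87,250 units, contribution = 87,250 × R$52.64 = R$4,592,840.00.
Operating income = contribution − fixed costs = R$4,592,840.00 − R$3,796,700 = R$796,140.00.
Interest = R$207,174.00, so EBIT − I = R$588,966.00.
Degree of combined leverage = contribution ÷ (EBIT − I) = R$4,592,840.00 ÷ R$588,966.00 = 7.7981.
EPS therefore changes by 7.7981 × (+6.6%) = +51.5%.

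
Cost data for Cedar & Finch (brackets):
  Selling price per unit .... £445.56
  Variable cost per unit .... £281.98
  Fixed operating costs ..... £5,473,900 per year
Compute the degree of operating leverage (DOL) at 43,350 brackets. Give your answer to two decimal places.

4.38

Contribution at this volume is 43,350 × £163.58 = £7,091,193.00.
Subtracting fixed costs: EBIT = £7,091,193.00 − £5,473,900 = £1,617,293.00.
Degree of operating leverage = £7,091,193.00 / £1,617,293.00 = 4.3846.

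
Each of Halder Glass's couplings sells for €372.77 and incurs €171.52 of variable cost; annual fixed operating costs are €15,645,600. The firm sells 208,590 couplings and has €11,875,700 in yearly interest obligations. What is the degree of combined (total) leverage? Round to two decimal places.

2.90

At 208,590 units, contribution = 208,590 × €201.25 = €41,978,737.50.
EBIT = €41,978,737.50 − €15,645,600 = €26,333,137.50. Interest = €11,875,700.00, so EBIT − I = €14,457,437.50.
Degree of total leverage = total CM / (EBIT − interest) = €41,978,737.50 / €14,457,437.50 = 2.9036.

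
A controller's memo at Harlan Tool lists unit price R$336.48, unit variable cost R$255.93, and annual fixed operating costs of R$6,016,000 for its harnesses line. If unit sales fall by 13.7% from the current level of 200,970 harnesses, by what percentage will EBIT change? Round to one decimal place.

-21.8%

Total contribution margin = 200,970 × R$80.55 = R$16,188,133.50.
Operating income = contribution − fixed costs = R$16,188,133.50 − R$6,016,000 = R$10,172,133.50.
Degree of operating leverage = R$16,188,133.50 / R$10,172,133.50 = 1.5914.
%ΔEBIT = DOL × %ΔSales = 1.5914 × -13.7% = -21.8%.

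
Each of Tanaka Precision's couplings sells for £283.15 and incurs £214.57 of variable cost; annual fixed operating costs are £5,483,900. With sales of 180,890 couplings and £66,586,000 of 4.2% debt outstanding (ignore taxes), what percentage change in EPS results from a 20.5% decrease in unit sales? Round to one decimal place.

-61.7%

At 180,890 units, contribution = 180,890 × £68.58 = £12,405,436.20.
EBIT = £12,405,436.20 − £5,483,900 = £6,921,536.20.
After interest of £2,796,612.00, pre-tax earnings = £4,124,924.20.
Degree of combined leverage = contribution ÷ (EBIT − I) = £12,405,436.20 ÷ £4,124,924.20 = 3.0074.
%ΔEPS = DCL × %ΔSales = 3.0074 × -20.5% = -61.7%.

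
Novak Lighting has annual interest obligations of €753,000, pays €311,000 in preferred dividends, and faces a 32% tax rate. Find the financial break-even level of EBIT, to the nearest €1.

€1,210,353

Grossing the preferred dividend up to pre-tax terms: €311,000 / (1 − 0.32) = €457,352.94.
Financial break-even EBIT = interest + D_p ÷ (1 − t) = €753,000 + €457,352.94 = €1,210,352.94.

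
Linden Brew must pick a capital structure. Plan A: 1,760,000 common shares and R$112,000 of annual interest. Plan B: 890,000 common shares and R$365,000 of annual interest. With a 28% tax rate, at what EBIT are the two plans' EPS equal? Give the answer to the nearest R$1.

At indifference, (EBIT − 112,000)(1 − t)/1,760,000 = (EBIT − 365,000)(1 − t)/890,000.
The (1 − t) factor cancels: (EBIT − 112,000) × 890,000 = (EBIT − 365,000) × 1,760,000.
EBIT × (1,760,000 − 890,000) = 365,000 × 1,760,000 − 112,000 × 890,000 = 542,720,000,000, so EBIT = 542,720,000,000 ÷ 870,000 = 623,816.09.

R$623,816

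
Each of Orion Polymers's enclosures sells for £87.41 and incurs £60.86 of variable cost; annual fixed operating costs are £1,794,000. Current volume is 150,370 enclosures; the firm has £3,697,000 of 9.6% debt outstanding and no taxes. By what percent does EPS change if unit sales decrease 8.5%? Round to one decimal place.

Contribution at this volume is 150,370 × £26.55 = £3,992,323.50.
Operating income = contribution − fixed costs = £3,992,323.50 − £1,794,000 = £2,198,323.50.
After interest of £354,912.00, pre-tax earnings = £1,843,411.50.
Degree of combined leverage = contribution ÷ (EBIT − I) = £3,992,323.50 ÷ £1,843,411.50 = 2.1657.
EPS therefore changes by 2.1657 × (-8.5%) = -18.4%.

-18.4%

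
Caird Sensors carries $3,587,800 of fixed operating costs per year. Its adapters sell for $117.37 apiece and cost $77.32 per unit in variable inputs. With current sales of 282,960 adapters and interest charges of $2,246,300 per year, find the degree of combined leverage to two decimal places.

2.06

At 282,960 units, contribution = 282,960 × $40.05 = $11,332,548.00.
Subtracting fixed costs: EBIT = $11,332,548.00 − $3,587,800 = $7,744,748.00. Interest = $2,246,300.00, so EBIT − I = $5,498,448.00.
DCL = contribution ÷ (EBIT − I) = $11,332,548.00 ÷ $5,498,448.00 = 2.0610.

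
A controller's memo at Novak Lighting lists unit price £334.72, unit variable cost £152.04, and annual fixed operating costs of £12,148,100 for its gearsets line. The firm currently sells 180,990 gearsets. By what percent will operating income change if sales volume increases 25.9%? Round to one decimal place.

Contribution at this volume is 180,990 × £182.68 = £33,063,253.20.
Operating income = contribution − fixed costs = £33,063,253.20 − £12,148,100 = £20,915,153.20.
Degree of operating leverage = £33,063,253.20 / £20,915,153.20 = 1.5808.
So EBIT moves 1.5808 × (+25.9%) = +40.9%.

+40.9%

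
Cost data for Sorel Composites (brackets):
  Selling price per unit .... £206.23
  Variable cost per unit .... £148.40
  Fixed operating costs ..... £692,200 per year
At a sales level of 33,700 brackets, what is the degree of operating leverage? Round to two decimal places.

Total contribution margin = 33,700 × £57.83 = £1,948,871.00.
Subtracting fixed costs: EBIT = £1,948,871.00 − £692,200 = £1,256,671.00.
So DOL = total CM / EBIT = £1,948,871.00 / £1,256,671.00 = 1.5508.

1.55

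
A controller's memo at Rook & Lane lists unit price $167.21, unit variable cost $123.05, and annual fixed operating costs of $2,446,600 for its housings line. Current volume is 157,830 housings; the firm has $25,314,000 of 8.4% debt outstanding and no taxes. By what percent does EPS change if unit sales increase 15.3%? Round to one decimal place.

Total contribution margin = 157,830 × $44.16 = $6,969,772.80.
Subtracting fixed costs: EBIT = $6,969,772.80 − $2,446,600 = $4,523,172.80.
Interest = $2,126,376.00, so EBIT − I = $2,396,796.80.
Degree of combined leverage = contribution ÷ (EBIT − I) = $6,969,772.80 ÷ $2,396,796.80 = 2.9080.
EPS therefore changes by 2.9080 × (+15.3%) = +44.5%.

+44.5%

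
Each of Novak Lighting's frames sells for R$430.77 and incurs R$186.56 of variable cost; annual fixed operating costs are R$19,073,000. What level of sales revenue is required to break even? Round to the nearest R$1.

R$33,643,488

Contribution margin per unit = R$430.77 − R$186.56 = R$244.21, a CM ratio of R$244.21 ÷ R$430.77 = 0.5669.
Break-even sales = FC ÷ CM ratio = R$19,073,000 × R$430.77 / R$244.21 = R$33,643,488.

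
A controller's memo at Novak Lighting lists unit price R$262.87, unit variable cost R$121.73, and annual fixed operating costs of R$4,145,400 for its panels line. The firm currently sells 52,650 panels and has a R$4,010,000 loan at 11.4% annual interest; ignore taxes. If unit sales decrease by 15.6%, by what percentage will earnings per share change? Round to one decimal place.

At 52,650 units, contribution = 52,650 × R$141.14 = R$7,431,021.00.
EBIT = R$7,431,021.00 − R$4,145,400 = R$3,285,621.00.
After interest of R$457,140.00, pre-tax earnings = R$2,828,481.00.
DCL = total CM / (EBIT − I) = R$7,431,021.00 / R$2,828,481.00 = 2.6272.
%ΔEPS = DCL × %ΔSales = 2.6272 × -15.6% = -41.0%.

-41.0%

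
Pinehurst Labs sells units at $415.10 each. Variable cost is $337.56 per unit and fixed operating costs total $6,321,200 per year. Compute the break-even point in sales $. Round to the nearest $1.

$33,839,697

Contribution margin per unit = $415.10 − $337.56 = $77.54, a CM ratio of $77.54 ÷ $415.10 = 0.1868.
Break-even sales = FC ÷ CM ratio = $6,321,200 × $415.10 / $77.54 = $33,839,697.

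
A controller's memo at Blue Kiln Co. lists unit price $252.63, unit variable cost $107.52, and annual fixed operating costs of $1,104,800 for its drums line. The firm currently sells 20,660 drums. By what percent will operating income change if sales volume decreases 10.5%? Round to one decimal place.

At 20,660 units, contribution = 20,660 × $145.11 = $2,997,972.60.
EBIT = $2,997,972.60 − $1,104,800 = $1,893,172.60.
So DOL = total CM / EBIT = $2,997,972.60 / $1,893,172.60 = 1.5836.
Operating income changes by 1.5836 × -10.5% = -16.6%.

-16.6%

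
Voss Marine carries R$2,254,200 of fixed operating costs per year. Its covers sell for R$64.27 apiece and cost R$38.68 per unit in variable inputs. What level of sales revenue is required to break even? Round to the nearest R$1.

R$5,661,486

Contribution margin per unit = R$64.27 − R$38.68 = R$25.59, a CM ratio of R$25.59 ÷ R$64.27 = 0.3982.
Break-even sales = FC ÷ CM ratio = R$2,254,200 × R$64.27 / R$25.59 = R$5,661,486.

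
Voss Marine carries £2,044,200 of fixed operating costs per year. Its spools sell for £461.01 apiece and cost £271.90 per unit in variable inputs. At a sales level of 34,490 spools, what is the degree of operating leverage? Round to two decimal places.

Total contribution margin = 34,490 × £189.11 = £6,522,403.90.
Subtracting fixed costs: EBIT = £6,522,403.90 − £2,044,200 = £4,478,203.90.
Degree of operating leverage = £6,522,403.90 / £4,478,203.90 = 1.4565.

1.46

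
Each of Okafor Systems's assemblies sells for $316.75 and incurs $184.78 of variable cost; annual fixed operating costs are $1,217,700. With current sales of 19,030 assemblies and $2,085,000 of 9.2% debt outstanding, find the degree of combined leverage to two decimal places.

At 19,030 units, contribution = 19,030 × $131.97 = $2,511,389.10.
Operating income = contribution − fixed costs = $2,511,389.10 − $1,217,700 = $1,293,689.10. Interest = $191,820.00, so EBIT − I = $1,101,869.10.
DCL = contribution ÷ (EBIT − I) = $2,511,389.10 ÷ $1,101,869.10 = 2.2792.

2.28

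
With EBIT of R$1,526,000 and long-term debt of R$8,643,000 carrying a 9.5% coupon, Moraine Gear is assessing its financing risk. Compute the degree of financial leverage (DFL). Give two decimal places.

Annual interest charges come to R$821,085.00.
Degree of financial leverage = EBIT / (EBIT − interest) = R$1,526,000 / R$704,915.00 = 2.1648.

2.16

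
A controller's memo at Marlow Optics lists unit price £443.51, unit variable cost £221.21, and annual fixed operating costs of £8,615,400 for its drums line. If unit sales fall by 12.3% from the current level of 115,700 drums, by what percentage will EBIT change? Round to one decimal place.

-18.5%

Total contribution margin = 115,700 × £222.30 = £25,720,110.00.
Subtracting fixed costs: EBIT = £25,720,110.00 − £8,615,400 = £17,104,710.00.
So DOL = total CM / EBIT = £25,720,110.00 / £17,104,710.00 = 1.5037.
So EBIT moves 1.5037 × (-12.3%) = -18.5%.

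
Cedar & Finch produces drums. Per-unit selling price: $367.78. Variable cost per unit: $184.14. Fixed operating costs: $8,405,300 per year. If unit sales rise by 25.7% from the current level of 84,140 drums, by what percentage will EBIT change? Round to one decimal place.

+56.4%

Total contribution margin = 84,140 × $183.64 = $15,451,469.60.
Operating income = contribution − fixed costs = $15,451,469.60 − $8,405,300 = $7,046,169.60.
So DOL = total CM / EBIT = $15,451,469.60 / $7,046,169.60 = 2.1929.
So EBIT moves 2.1929 × (+25.7%) = +56.4%.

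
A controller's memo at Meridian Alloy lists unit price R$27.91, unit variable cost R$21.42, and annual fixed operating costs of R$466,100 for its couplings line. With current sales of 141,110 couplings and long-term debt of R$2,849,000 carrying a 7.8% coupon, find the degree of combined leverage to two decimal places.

Total contribution margin = 141,110 × R$6.49 = R$915,803.90.
Operating income = contribution − fixed costs = R$915,803.90 − R$466,100 = R$449,703.90. Interest = R$222,222.00, so EBIT − I = R$227,481.90.
Degree of total leverage = total CM / (EBIT − interest) = R$915,803.90 / R$227,481.90 = 4.0258.

4.03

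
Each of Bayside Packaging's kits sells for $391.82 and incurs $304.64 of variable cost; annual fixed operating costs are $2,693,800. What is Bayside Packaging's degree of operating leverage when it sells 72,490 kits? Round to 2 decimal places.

Contribution at this volume is 72,490 × $87.18 = $6,319,678.20.
Subtracting fixed costs: EBIT = $6,319,678.20 − $2,693,800 = $3,625,878.20.
Degree of operating leverage = $6,319,678.20 / $3,625,878.20 = 1.7429.

1.74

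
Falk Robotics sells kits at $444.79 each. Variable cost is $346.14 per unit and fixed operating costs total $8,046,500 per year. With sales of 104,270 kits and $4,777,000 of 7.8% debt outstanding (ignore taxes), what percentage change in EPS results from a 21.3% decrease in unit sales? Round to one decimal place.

-117.3%

At 104,270 units, contribution = 104,270 × $98.65 = $10,286,235.50.
Subtracting fixed costs: EBIT = $10,286,235.50 − $8,046,500 = $2,239,735.50.
After interest of $372,606.00, pre-tax earnings = $1,867,129.50.
Degree of combined leverage = contribution ÷ (EBIT − I) = $10,286,235.50 ÷ $1,867,129.50 = 5.5091.
EPS therefore changes by 5.5091 × (-21.3%) = -117.3%.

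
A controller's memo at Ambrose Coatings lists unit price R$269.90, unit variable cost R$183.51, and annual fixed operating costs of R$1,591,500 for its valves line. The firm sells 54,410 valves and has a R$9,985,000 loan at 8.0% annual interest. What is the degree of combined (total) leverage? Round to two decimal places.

Total contribution margin = 54,410 × R$86.39 = R$4,700,479.90.
EBIT = R$4,700,479.90 − R$1,591,500 = R$3,108,979.90. Interest = R$798,800.00.
DOL = R$4,700,479.90 ÷ R$3,108,979.90 = 1.5119; DFL = R$3,108,979.90 ÷ R$2,310,179.90 = 1.3458.
Combined leverage = 1.5119 × 1.3458 = 2.0347.

2.03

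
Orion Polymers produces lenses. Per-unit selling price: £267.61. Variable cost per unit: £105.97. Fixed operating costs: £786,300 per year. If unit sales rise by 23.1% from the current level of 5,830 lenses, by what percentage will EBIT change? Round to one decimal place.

At 5,830 units, contribution = 5,830 × £161.64 = £942,361.20.
Operating income = contribution − fixed costs = £942,361.20 − £786,300 = £156,061.20.
So DOL = total CM / EBIT = £942,361.20 / £156,061.20 = 6.0384.
So EBIT moves 6.0384 × (+23.1%) = +139.5%.

+139.5%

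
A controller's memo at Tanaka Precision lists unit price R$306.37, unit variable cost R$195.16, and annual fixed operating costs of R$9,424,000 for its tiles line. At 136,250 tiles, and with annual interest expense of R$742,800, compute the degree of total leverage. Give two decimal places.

At 136,250 units, contribution = 136,250 × R$111.21 = R$15,152,362.50.
EBIT = R$15,152,362.50 − R$9,424,000 = R$5,728,362.50. Interest = R$742,800.00, so EBIT − I = R$4,985,562.50.
DCL = contribution ÷ (EBIT − I) = R$15,152,362.50 ÷ R$4,985,562.50 = 3.0392.

3.04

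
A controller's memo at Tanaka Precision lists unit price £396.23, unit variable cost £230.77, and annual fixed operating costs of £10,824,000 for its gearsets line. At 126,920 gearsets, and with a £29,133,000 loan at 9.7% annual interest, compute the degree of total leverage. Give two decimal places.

2.86

At 126,920 units, contribution = 126,920 × £165.46 = £21,000,183.20.
Operating income = contribution − fixed costs = £21,000,183.20 − £10,824,000 = £10,176,183.20. Interest = £2,825,901.00.
DOL = £21,000,183.20 ÷ £10,176,183.20 = 2.0637; DFL = £10,176,183.20 ÷ £7,350,282.20 = 1.3845.
Combined leverage = 2.0637 × 1.3845 = 2.8572.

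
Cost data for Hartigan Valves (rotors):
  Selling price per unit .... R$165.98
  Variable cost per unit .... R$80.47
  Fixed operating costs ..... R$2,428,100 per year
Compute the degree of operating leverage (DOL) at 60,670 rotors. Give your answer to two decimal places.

1.88

At 60,670 units, contribution = 60,670 × R$85.51 = R$5,187,891.70.
Operating income = contribution − fixed costs = R$5,187,891.70 − R$2,428,100 = R$2,759,791.70.
DOL = contribution ÷ EBIT = R$5,187,891.70 ÷ R$2,759,791.70 = 1.8798.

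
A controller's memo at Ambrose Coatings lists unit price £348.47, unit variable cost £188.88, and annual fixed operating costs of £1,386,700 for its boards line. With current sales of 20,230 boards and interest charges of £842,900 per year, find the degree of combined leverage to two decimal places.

Total contribution margin = 20,230 × £159.59 = £3,228,505.70.
Subtracting fixed costs: EBIT = £3,228,505.70 − £1,386,700 = £1,841,805.70. Interest = £842,900.00, so EBIT − I = £998,905.70.
DCL = contribution ÷ (EBIT − I) = £3,228,505.70 ÷ £998,905.70 = 3.2320.

3.23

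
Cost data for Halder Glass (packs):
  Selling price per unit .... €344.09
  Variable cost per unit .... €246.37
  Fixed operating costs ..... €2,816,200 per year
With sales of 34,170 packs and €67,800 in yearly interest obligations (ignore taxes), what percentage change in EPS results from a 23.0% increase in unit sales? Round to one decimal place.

+168.8%

At 34,170 units, contribution = 34,170 × €97.72 = €3,339,092.40.
Subtracting fixed costs: EBIT = €3,339,092.40 − €2,816,200 = €522,892.40.
Interest = €67,800.00, so EBIT − I = €455,092.40.
DCL = total CM / (EBIT − I) = €3,339,092.40 / €455,092.40 = 7.3372.
EPS therefore changes by 7.3372 × (+23.0%) = +168.8%.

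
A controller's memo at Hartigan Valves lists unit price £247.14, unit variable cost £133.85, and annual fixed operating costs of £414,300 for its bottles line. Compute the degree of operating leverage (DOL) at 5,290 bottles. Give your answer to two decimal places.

3.24

Total contribution margin = 5,290 × £113.29 = £599,304.10.
EBIT = £599,304.10 − £414,300 = £185,004.10.
DOL = contribution ÷ EBIT = £599,304.10 ÷ £185,004.10 = 3.2394.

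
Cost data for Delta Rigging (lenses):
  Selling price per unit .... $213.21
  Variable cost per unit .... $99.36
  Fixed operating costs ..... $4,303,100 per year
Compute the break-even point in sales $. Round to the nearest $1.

$8,058,533

Contribution margin per unit = $213.21 − $99.36 = $113.85, a CM ratio of $113.85 ÷ $213.21 = 0.5340.
Break-even revenue = fixed costs × price ÷ CM = $4,303,100 × $213.21 ÷ $113.85 = $8,058,533.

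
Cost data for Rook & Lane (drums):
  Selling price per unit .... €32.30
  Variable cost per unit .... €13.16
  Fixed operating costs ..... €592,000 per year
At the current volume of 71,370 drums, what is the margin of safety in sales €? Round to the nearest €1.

Each unit contributes €32.30 − €13.16 = €19.14. Break-even units = €592,000 ÷ €19.14 = 30,929.99; break-even revenue = 30,929.99 × €32.30 = €999,038.66.
Actual sales revenue = 71,370 × €32.30 = €2,305,251.00.
Margin of safety = €2,305,251.00 − €999,038.66 = €1,306,212.

€1,306,212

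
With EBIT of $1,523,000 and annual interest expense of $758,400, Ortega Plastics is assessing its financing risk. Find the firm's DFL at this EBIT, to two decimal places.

1.99

Interest = $758,400.00.
DFL = EBIT ÷ (EBIT − I) = $1,523,000 ÷ ($1,523,000 − $758,400.00) = $1,523,000 ÷ $764,600.00 = 1.9919.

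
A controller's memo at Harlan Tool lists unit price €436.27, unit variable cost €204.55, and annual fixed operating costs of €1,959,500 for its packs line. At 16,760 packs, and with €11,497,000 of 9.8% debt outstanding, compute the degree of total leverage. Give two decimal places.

4.87

At 16,760 units, contribution = 16,760 × €231.72 = €3,883,627.20.
Operating income = contribution − fixed costs = €3,883,627.20 − €1,959,500 = €1,924,127.20. Interest = €1,126,706.00.
DOL = €3,883,627.20 ÷ €1,924,127.20 = 2.0184; DFL = €1,924,127.20 ÷ €797,421.20 = 2.4129.
DCL = DOL × DFL = 2.0184 × 2.4129 = 4.8702.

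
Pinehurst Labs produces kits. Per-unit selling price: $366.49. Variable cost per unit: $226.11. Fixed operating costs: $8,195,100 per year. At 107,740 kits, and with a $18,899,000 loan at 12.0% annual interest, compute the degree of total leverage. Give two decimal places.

3.24

At 107,740 units, contribution = 107,740 × $140.38 = $15,124,541.20.
Subtracting fixed costs: EBIT = $15,124,541.20 − $8,195,100 = $6,929,441.20. Interest = $2,267,880.00, so EBIT − I = $4,661,561.20.
Degree of total leverage = total CM / (EBIT − interest) = $15,124,541.20 / $4,661,561.20 = 3.2445.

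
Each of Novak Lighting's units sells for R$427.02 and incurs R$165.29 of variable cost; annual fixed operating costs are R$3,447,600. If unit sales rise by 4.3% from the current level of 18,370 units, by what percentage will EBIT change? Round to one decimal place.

Total contribution margin = 18,370 × R$261.73 = R$4,807,980.10.
Subtracting fixed costs: EBIT = R$4,807,980.10 − R$3,447,600 = R$1,360,380.10.
So DOL = total CM / EBIT = R$4,807,980.10 / R$1,360,380.10 = 3.5343.
Operating income changes by 3.5343 × +4.3% = +15.2%.

+15.2%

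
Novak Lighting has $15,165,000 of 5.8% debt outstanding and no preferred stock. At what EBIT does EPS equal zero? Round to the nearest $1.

$879,570

Annual interest = 5.8% × $15,165,000 = $879,570.00.
With no preferred dividends, EPS = 0 when EBIT exactly covers interest, so the financial break-even EBIT is $879,570.00.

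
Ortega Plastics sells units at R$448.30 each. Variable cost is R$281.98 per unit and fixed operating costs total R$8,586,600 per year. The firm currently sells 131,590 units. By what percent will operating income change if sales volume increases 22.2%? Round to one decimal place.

+36.5%

Contribution at this volume is 131,590 × R$166.32 = R$21,886,048.80.
EBIT = R$21,886,048.80 − R$8,586,600 = R$13,299,448.80.
So DOL = total CM / EBIT = R$21,886,048.80 / R$13,299,448.80 = 1.6456.
Operating income changes by 1.6456 × +22.2% = +36.5%.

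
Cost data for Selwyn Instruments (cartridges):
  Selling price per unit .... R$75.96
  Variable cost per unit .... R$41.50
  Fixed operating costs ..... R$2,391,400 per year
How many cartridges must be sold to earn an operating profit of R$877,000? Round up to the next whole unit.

Each unit contributes R$75.96 − R$41.50 = R$34.46.
Required volume = (fixed costs + target profit) ÷ CM = (R$2,391,400 + R$877,000) ÷ R$34.46 = 94,846.20, so 94,847 cartridges.

94,847 cartridges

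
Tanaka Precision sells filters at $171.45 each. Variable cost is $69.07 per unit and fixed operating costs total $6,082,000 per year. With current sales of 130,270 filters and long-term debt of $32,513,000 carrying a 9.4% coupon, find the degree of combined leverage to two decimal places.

Total contribution margin = 130,270 × $102.38 = $13,337,042.60.
Operating income = contribution − fixed costs = $13,337,042.60 − $6,082,000 = $7,255,042.60. Interest = $3,056,222.00, so EBIT − I = $4,198,820.60.
DCL = contribution ÷ (EBIT − I) = $13,337,042.60 ÷ $4,198,820.60 = 3.1764.

3.18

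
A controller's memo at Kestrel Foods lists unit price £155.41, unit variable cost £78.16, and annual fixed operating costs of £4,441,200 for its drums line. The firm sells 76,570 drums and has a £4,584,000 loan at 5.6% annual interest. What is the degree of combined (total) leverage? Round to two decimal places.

At 76,570 units, contribution = 76,570 × £77.25 = £5,915,032.50.
Operating income = contribution − fixed costs = £5,915,032.50 − £4,441,200 = £1,473,832.50. Interest = £256,704.00, so EBIT − I = £1,217,128.50.
Degree of total leverage = total CM / (EBIT − interest) = £5,915,032.50 / £1,217,128.50 = 4.8598.

4.86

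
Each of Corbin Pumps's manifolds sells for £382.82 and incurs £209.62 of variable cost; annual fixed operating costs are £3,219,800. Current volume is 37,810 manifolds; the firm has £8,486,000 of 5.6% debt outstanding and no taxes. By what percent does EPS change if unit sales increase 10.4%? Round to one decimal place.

Total contribution margin = 37,810 × £173.20 = £6,548,692.00.
Subtracting fixed costs: EBIT = £6,548,692.00 − £3,219,800 = £3,328,892.00.
After interest of £475,216.00, pre-tax earnings = £2,853,676.00.
Degree of combined leverage = contribution ÷ (EBIT − I) = £6,548,692.00 ÷ £2,853,676.00 = 2.2948.
EPS therefore changes by 2.2948 × (+10.4%) = +23.9%.

+23.9%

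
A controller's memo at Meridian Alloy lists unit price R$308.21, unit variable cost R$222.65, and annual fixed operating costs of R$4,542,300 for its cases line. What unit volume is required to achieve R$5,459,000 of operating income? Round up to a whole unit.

116,893 cases

Unit CM = price − variable cost = R$308.21 − R$222.65 = R$85.56.
Units = (FC + target) / CM = (R$4,542,300 + R$5,459,000) / R$85.56 = 116,892.24, so 116,893 cases.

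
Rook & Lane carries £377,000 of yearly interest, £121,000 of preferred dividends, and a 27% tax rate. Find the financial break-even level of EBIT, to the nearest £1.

£542,753

Grossing the preferred dividend up to pre-tax terms: £121,000 / (1 − 0.27) = £165,753.42.
EPS = 0 when EBIT covers interest plus the pre-tax preferred burden: £377,000 + £165,753.42 = £542,753.42.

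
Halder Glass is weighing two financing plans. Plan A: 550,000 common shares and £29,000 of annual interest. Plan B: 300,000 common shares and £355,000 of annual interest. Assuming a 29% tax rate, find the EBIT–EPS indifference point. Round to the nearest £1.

Set EPS_A = EPS_B: (EBIT − £29,000)(1 − 0.29) ÷ 550,000 = (EBIT − £355,000)(1 − 0.29) ÷ 300,000.
Cancelling (1 − t) and cross-multiplying: 300,000·(EBIT − 29,000) = 550,000·(EBIT − 355,000).
Solving, EBIT = (355,000·550,000 − 29,000·300,000) / (550,000 − 300,000) = 186,550,000,000 / 250,000 = 746,200.00.

£746,200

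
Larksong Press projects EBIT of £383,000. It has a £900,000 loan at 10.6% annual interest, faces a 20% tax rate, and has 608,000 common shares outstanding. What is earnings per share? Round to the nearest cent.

£0.38

Interest = £95,400.00, so EBT = £383,000 − £95,400.00 = £287,600.00.
After tax at 20%: net income = £287,600.00 × 0.80 = £230,080.00.
Per share: £230,080.00 / 608,000 shares = £0.38.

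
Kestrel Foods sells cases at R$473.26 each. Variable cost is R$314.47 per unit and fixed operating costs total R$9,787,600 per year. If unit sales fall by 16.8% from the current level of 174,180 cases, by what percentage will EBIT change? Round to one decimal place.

At 174,180 units, contribution = 174,180 × R$158.79 = R$27,658,042.20.
Subtracting fixed costs: EBIT = R$27,658,042.20 − R$9,787,600 = R$17,870,442.20.
Degree of operating leverage = R$27,658,042.20 / R$17,870,442.20 = 1.5477.
%ΔEBIT = DOL × %ΔSales = 1.5477 × -16.8% = -26.0%.

-26.0%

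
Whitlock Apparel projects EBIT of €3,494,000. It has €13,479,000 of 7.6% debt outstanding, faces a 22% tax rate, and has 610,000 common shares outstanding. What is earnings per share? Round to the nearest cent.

Interest = €1,024,404.00, so EBT = €3,494,000 − €1,024,404.00 = €2,469,596.00.
Net income = €2,469,596.00 × (1 − 0.22) = €1,926,284.88.
Per share: €1,926,284.88 / 610,000 shares = €3.16.

€3.16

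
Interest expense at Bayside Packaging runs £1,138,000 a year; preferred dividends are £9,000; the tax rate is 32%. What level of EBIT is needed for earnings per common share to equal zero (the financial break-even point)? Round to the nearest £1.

£1,151,235

Grossing the preferred dividend up to pre-tax terms: £9,000 / (1 − 0.32) = £13,235.29.
EPS = 0 when EBIT covers interest plus the pre-tax preferred burden: £1,138,000 + £13,235.29 = £1,151,235.29.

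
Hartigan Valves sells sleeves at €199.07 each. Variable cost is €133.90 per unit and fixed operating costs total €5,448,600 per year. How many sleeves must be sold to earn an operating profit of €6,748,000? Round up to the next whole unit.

187,151 sleeves

Each unit contributes €199.07 − €133.90 = €65.17.
Need Q such that Q × €65.17 − €5,448,600 = €6,748,000, i.e. Q = €12,196,600 / €65.17 = 187,150.53 → 187,151.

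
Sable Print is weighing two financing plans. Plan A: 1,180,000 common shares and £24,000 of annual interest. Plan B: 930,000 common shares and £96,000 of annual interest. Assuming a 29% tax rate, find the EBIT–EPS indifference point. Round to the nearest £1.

£363,840

Set EPS_A = EPS_B: (EBIT − £24,000)(1 − 0.29) ÷ 1,180,000 = (EBIT − £96,000)(1 − 0.29) ÷ 930,000.
Cancelling (1 − t) and cross-multiplying: 930,000·(EBIT − 24,000) = 1,180,000·(EBIT − 96,000).
EBIT × (1,180,000 − 930,000) = 96,000 × 1,180,000 − 24,000 × 930,000 = 90,960,000,000, so EBIT = 90,960,000,000 ÷ 250,000 = 363,840.00.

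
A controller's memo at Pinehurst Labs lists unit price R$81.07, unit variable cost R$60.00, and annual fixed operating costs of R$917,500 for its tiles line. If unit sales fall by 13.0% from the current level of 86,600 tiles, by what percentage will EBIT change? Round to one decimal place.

Contribution at this volume is 86,600 × R$21.07 = R$1,824,662.00.
Operating income = contribution − fixed costs = R$1,824,662.00 − R$917,500 = R$907,162.00.
DOL = contribution ÷ EBIT = R$1,824,662.00 ÷ R$907,162.00 = 2.0114.
So EBIT moves 2.0114 × (-13.0%) = -26.1%.

-26.1%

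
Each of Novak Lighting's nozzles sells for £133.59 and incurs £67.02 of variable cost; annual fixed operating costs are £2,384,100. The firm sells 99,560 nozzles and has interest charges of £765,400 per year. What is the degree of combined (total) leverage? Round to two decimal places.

1.91

Contribution at this volume is 99,560 × £66.57 = £6,627,709.20.
Subtracting fixed costs: EBIT = £6,627,709.20 − £2,384,100 = £4,243,609.20. Interest = £765,400.00.
DOL = £6,627,709.20 ÷ £4,243,609.20 = 1.5618; DFL = £4,243,609.20 ÷ £3,478,209.20 = 1.2201.
Combined leverage = 1.5618 × 1.2201 = 1.9056.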